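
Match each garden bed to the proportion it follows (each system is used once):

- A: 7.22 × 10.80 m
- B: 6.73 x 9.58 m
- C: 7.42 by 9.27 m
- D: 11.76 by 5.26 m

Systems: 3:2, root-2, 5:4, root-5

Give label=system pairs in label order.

A = 10.80/7.22 ≈ 1.496 → 3:2 (1.500)
B = 9.58/6.73 ≈ 1.423 → root-2 (1.414)
C = 9.27/7.42 ≈ 1.249 → 5:4 (1.250)
D = 11.76/5.26 ≈ 2.236 → root-5 (2.236)

A=3:2, B=root-2, C=5:4, D=root-5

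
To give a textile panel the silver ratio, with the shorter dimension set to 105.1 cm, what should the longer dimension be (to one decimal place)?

silver ratio ≈ 2.41421.
Longer side = 105.1 × 2.41421 ≈ 253.733 → 253.7 cm.

253.7 cm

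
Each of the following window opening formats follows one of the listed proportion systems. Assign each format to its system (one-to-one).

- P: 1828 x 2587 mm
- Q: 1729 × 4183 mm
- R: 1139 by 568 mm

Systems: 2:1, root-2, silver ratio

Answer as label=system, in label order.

P=root-2, Q=silver ratio, R=2:1

Ratios: P ≈ 1.415; Q ≈ 2.419; R ≈ 2.005.
Targets: 2:1 ≈ 2.000; root-2 ≈ 1.414; silver ratio ≈ 2.414.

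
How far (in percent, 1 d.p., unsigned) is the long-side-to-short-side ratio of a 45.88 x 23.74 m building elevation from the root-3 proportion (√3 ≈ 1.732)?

Ratio = 45.88 / 23.74 ≈ 1.9326.
Ideal root-3 ≈ 1.7321. |1.9326 − 1.7321| / 1.7321 ≈ 11.58% → 11.6%.

11.6%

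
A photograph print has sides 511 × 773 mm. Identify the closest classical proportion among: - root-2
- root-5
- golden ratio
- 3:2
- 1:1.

3:2

773/511 ≈ 1.513. Nearest candidates are 3:2 (1.500, off by 0.013) and root-2 (1.414, off by 0.099).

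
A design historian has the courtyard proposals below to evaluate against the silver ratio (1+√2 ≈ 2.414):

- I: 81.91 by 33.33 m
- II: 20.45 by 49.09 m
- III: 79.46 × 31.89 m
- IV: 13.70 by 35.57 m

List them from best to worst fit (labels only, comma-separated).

Ratios: I = 81.91 / 33.33 ≈ 2.458; II = 49.09 / 20.45 ≈ 2.400; III = 79.46 / 31.89 ≈ 2.492; IV = 35.57 / 13.70 ≈ 2.596.
|Δ from 2.414|: I 0.044; II 0.014; III 0.078; IV 0.182.

II, I, III, IV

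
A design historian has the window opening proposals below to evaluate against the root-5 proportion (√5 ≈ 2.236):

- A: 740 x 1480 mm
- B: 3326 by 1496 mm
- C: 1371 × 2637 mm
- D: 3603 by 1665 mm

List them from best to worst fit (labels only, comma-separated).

A: 1480/740 ≈ 2.000 → |2.000 − 2.236| = 0.236
B: 3326/1496 ≈ 2.223 → |2.223 − 2.236| = 0.013
C: 2637/1371 ≈ 1.923 → |1.923 − 2.236| = 0.313
D: 3603/1665 ≈ 2.164 → |2.164 − 2.236| = 0.072

B, D, A, C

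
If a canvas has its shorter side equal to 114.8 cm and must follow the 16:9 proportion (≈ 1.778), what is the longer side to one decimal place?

204.1 cm

16:9 ≈ 1.77778.
Longer side = 114.8 × 1.77778 ≈ 204.089 → 204.1 cm.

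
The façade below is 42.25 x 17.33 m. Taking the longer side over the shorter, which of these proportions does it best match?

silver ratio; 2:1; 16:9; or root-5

silver ratio

42.25/17.33 ≈ 2.438. Nearest candidates are silver ratio (2.414, off by 0.024) and root-5 (2.236, off by 0.202).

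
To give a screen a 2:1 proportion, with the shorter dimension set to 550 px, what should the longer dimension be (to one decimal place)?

2:1 = 2.00000.
Longer side = 550 × 2.00000 ≈ 1100.000 → 1100.0 px.

1100.0 px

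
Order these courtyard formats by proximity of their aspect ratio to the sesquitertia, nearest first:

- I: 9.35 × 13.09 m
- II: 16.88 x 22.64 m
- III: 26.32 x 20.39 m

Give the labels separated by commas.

Ratios: I = 13.09 / 9.35 ≈ 1.400; II = 22.64 / 16.88 ≈ 1.341; III = 26.32 / 20.39 ≈ 1.291.
|Δ from 1.333|: I 0.067; II 0.008; III 0.042.

II, III, I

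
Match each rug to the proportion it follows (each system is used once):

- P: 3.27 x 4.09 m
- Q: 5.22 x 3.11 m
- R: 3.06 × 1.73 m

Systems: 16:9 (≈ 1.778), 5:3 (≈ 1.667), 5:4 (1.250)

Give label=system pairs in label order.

P=5:4, Q=5:3, R=16:9

P = 4.09/3.27 ≈ 1.251 → 5:4 (1.250)
Q = 5.22/3.11 ≈ 1.678 → 5:3 (1.667)
R = 3.06/1.73 ≈ 1.769 → 16:9 (1.778)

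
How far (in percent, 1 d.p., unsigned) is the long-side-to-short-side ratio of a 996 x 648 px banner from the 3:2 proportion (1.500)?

Ratio = 996 / 648 ≈ 1.5370.
Ideal 3:2 = 1.5000. |1.5370 − 1.5000| / 1.5000 ≈ 2.47% → 2.5%.

2.5%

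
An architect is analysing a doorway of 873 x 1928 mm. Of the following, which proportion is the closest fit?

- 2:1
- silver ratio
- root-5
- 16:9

root-5

1928/873 ≈ 2.208. Nearest candidates are root-5 (2.236, off by 0.028) and silver ratio (2.414, off by 0.206).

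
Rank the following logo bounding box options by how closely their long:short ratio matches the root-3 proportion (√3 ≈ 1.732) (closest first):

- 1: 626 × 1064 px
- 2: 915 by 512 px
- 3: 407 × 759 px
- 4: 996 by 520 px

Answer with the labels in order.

1: 1064/626 ≈ 1.700 → |1.700 − 1.732| = 0.032
2: 915/512 ≈ 1.787 → |1.787 − 1.732| = 0.055
3: 759/407 ≈ 1.865 → |1.865 − 1.732| = 0.133
4: 996/520 ≈ 1.915 → |1.915 − 1.732| = 0.183

1, 2, 3, 4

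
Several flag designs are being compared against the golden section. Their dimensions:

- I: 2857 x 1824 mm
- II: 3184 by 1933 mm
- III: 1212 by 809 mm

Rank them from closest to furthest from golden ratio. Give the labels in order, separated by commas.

II, I, III

Ratios: I = 2857 / 1824 ≈ 1.566; II = 3184 / 1933 ≈ 1.647; III = 1212 / 809 ≈ 1.498.
|Δ from 1.618|: I 0.052; II 0.029; III 0.120.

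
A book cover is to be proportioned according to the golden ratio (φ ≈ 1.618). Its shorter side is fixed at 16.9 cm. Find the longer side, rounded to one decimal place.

golden ratio ≈ 1.61803.
Longer side = 16.9 × 1.61803 ≈ 27.345 → 27.3 cm.

27.3 cm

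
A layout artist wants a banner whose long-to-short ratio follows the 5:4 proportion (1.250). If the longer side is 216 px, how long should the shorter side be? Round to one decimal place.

5:4 = 1.25000.
Shorter side = 216 ÷ 1.25000 ≈ 172.800 → 172.8 px.

172.8 px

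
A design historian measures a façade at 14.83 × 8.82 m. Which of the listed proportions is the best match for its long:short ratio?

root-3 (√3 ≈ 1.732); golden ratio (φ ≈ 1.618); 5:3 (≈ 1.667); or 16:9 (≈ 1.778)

14.83/8.82 ≈ 1.681. Nearest candidates are 5:3 (1.667, off by 0.014) and root-3 (1.732, off by 0.051).

5:3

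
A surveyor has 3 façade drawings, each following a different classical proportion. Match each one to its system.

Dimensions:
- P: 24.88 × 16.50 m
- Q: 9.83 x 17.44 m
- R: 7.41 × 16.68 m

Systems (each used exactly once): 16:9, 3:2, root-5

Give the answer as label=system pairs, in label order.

P = 24.88/16.50 ≈ 1.508 → 3:2 (1.500)
Q = 17.44/9.83 ≈ 1.774 → 16:9 (1.778)
R = 16.68/7.41 ≈ 2.251 → root-5 (2.236)

P=3:2, Q=16:9, R=root-5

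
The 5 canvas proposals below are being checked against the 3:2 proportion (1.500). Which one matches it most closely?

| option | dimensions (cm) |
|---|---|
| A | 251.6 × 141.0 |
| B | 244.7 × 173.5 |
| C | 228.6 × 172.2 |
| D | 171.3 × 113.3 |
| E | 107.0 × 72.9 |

Ratios (long/short): A ≈ 1.784; B ≈ 1.410; C ≈ 1.328; D ≈ 1.512; E ≈ 1.468.
3:2 ≈ 1.500; option D is nearest (Δ 0.012).

D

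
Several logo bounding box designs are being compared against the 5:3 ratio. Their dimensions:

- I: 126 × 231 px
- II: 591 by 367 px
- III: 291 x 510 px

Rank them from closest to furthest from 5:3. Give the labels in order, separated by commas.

II, III, I

I: 231/126 ≈ 1.833 → |1.833 − 1.667| = 0.166
II: 591/367 ≈ 1.610 → |1.610 − 1.667| = 0.057
III: 510/291 ≈ 1.753 → |1.753 − 1.667| = 0.086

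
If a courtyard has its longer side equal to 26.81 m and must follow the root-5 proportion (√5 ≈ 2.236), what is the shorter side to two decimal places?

11.99 m

root-5 ≈ 2.23607.
Shorter side = 26.81 ÷ 2.23607 ≈ 11.9898 → 11.99 m.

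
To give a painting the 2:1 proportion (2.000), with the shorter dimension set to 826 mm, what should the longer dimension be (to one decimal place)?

1652.0 mm

2:1 = 2.00000.
Longer side = 826 × 2.00000 ≈ 1652.000 → 1652.0 mm.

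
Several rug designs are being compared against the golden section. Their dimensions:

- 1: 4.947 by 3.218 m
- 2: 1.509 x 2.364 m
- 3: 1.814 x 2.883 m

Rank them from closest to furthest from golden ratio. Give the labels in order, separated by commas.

3, 2, 1

Ratios: 1 = 4.947 / 3.218 ≈ 1.537; 2 = 2.364 / 1.509 ≈ 1.567; 3 = 2.883 / 1.814 ≈ 1.589.
|Δ from 1.618|: 1 0.081; 2 0.051; 3 0.029.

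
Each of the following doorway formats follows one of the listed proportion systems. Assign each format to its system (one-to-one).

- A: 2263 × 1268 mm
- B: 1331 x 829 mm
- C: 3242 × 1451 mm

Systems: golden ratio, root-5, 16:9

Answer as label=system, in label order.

A = 2263/1268 ≈ 1.785 → 16:9 (1.778)
B = 1331/829 ≈ 1.606 → golden ratio (1.618)
C = 3242/1451 ≈ 2.234 → root-5 (2.236)

A=16:9, B=golden ratio, C=root-5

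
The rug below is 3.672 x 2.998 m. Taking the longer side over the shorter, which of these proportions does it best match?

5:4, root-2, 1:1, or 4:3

Ratio = 3.672 / 2.998 ≈ 1.225.
Distances: 5:4 1.250 (Δ 0.025); root-2 1.414 (Δ 0.189); 1:1 1.000 (Δ 0.225); 4:3 1.333 (Δ 0.108).

5:4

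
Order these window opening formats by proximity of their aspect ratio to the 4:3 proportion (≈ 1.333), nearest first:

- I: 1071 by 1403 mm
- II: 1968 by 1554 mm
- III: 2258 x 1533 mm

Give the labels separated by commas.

Ratios: I = 1403 / 1071 ≈ 1.310; II = 1968 / 1554 ≈ 1.266; III = 2258 / 1533 ≈ 1.473.
|Δ from 1.333|: I 0.023; II 0.067; III 0.140.

I, II, III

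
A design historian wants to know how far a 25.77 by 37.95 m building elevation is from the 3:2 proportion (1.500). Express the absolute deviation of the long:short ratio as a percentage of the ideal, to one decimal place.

1.8%

Ratio = 37.95 / 25.77 ≈ 1.4726.
Ideal 3:2 = 1.5000. |1.4726 − 1.5000| / 1.5000 ≈ 1.83% → 1.8%.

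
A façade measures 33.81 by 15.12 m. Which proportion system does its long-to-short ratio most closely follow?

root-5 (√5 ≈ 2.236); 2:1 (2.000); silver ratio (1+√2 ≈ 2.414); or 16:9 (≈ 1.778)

Ratio = 33.81 / 15.12 ≈ 2.236.
Distances: root-5 2.236 (Δ 0.000); 2:1 2.000 (Δ 0.236); silver ratio 2.414 (Δ 0.178); 16:9 1.778 (Δ 0.458).

root-5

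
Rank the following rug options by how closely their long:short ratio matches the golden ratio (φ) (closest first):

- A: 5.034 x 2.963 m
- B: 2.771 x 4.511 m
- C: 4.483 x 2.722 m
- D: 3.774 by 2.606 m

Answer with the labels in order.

Ratios: A = 5.034 / 2.963 ≈ 1.699; B = 4.511 / 2.771 ≈ 1.628; C = 4.483 / 2.722 ≈ 1.647; D = 3.774 / 2.606 ≈ 1.448.
|Δ from 1.618|: A 0.081; B 0.010; C 0.029; D 0.170.

B, C, A, D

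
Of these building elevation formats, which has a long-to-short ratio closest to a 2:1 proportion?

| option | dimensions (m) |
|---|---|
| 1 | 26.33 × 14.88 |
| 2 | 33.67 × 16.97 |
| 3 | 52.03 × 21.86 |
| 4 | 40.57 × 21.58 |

Target 2:1 ≈ 2.000.
1: 1.769 (Δ0.231)  2: 1.984 (Δ0.016)  3: 2.380 (Δ0.380)  4: 1.880 (Δ0.120)

2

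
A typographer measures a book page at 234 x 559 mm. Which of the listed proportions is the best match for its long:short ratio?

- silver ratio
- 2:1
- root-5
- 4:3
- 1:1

Ratio = 559 / 234 ≈ 2.389.
Distances: silver ratio 2.414 (Δ 0.025); 2:1 2.000 (Δ 0.389); root-5 2.236 (Δ 0.153); 4:3 1.333 (Δ 1.056); 1:1 1.000 (Δ 1.389).

silver ratio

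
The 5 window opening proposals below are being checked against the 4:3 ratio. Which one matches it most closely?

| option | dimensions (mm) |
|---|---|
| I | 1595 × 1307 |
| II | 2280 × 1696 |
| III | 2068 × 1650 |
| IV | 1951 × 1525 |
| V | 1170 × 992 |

Ratios (long/short): I ≈ 1.220; II ≈ 1.344; III ≈ 1.253; IV ≈ 1.279; V ≈ 1.179.
4:3 ≈ 1.333; option II is nearest (Δ 0.011).

II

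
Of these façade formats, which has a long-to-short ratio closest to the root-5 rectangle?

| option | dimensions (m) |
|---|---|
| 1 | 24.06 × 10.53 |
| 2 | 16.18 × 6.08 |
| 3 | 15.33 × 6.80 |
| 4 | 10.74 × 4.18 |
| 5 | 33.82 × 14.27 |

Target root-5 ≈ 2.236.
1: 2.285 (Δ0.049)  2: 2.661 (Δ0.425)  3: 2.254 (Δ0.018)  4: 2.569 (Δ0.333)  5: 2.370 (Δ0.134)

3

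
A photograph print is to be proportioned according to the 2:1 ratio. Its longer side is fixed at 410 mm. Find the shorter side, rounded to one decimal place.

2:1 = 2.00000.
Shorter side = 410 ÷ 2.00000 ≈ 205.000 → 205.0 mm.

205.0 mm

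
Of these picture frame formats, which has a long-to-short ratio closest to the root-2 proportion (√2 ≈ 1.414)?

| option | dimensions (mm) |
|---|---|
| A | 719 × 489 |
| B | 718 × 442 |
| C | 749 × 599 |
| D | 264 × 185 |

D

Ratios (long/short): A ≈ 1.470; B ≈ 1.624; C ≈ 1.250; D ≈ 1.427.
root-2 ≈ 1.414; option D is nearest (Δ 0.013).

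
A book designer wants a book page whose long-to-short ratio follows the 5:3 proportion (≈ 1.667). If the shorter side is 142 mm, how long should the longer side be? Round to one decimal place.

236.7 mm

5:3 ≈ 1.66667.
Longer side = 142 × 1.66667 ≈ 236.667 → 236.7 mm.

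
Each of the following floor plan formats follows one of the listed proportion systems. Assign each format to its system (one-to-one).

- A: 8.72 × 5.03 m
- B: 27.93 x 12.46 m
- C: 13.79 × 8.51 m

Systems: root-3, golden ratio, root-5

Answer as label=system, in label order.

A=root-3, B=root-5, C=golden ratio

Ratios: A ≈ 1.734; B ≈ 2.242; C ≈ 1.620.
Targets: root-3 ≈ 1.732; golden ratio ≈ 1.618; root-5 ≈ 2.236.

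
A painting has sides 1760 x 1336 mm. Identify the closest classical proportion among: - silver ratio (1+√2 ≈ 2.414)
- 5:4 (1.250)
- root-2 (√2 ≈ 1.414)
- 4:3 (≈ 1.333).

Ratio = 1760 / 1336 ≈ 1.317.
Distances: silver ratio 2.414 (Δ 1.097); 5:4 1.250 (Δ 0.067); root-2 1.414 (Δ 0.097); 4:3 1.333 (Δ 0.016).

4:3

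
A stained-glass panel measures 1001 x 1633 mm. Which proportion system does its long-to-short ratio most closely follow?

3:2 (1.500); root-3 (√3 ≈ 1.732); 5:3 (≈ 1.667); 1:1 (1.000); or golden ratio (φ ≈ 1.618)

golden ratio

Ratio = 1633 / 1001 ≈ 1.631.
Distances: 3:2 1.500 (Δ 0.131); root-3 1.732 (Δ 0.101); 5:3 1.667 (Δ 0.036); 1:1 1.000 (Δ 0.631); golden ratio 1.618 (Δ 0.013).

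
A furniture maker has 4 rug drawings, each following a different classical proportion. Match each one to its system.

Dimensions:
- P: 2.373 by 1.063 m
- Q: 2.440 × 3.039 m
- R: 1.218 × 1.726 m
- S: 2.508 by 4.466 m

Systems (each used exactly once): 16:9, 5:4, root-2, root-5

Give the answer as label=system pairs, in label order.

P = 2.373/1.063 ≈ 2.232 → root-5 (2.236)
Q = 3.039/2.440 ≈ 1.245 → 5:4 (1.250)
R = 1.726/1.218 ≈ 1.417 → root-2 (1.414)
S = 4.466/2.508 ≈ 1.781 → 16:9 (1.778)

P=root-5, Q=5:4, R=root-2, S=16:9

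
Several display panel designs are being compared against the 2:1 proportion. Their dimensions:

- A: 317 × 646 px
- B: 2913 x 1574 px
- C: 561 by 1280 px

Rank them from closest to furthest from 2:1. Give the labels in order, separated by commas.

Ratios: A = 646 / 317 ≈ 2.038; B = 2913 / 1574 ≈ 1.851; C = 1280 / 561 ≈ 2.282.
|Δ from 2.000|: A 0.038; B 0.149; C 0.282.

A, B, C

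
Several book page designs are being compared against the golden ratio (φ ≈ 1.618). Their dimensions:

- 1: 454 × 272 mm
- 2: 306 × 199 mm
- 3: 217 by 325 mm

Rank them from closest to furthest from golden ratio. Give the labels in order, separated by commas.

1, 2, 3

Ratios: 1 = 454 / 272 ≈ 1.669; 2 = 306 / 199 ≈ 1.538; 3 = 325 / 217 ≈ 1.498.
|Δ from 1.618|: 1 0.051; 2 0.080; 3 0.120.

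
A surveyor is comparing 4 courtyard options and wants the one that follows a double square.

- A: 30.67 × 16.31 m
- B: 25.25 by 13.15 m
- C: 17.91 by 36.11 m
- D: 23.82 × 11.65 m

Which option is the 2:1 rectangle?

Ratios (long/short): A ≈ 1.880; B ≈ 1.920; C ≈ 2.016; D ≈ 2.045.
2:1 ≈ 2.000; option C is nearest (Δ 0.016).

C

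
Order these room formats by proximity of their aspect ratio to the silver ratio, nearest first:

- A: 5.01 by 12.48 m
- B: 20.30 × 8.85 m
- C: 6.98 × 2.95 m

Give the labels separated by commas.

Ratios: A = 12.48 / 5.01 ≈ 2.491; B = 20.30 / 8.85 ≈ 2.294; C = 6.98 / 2.95 ≈ 2.366.
|Δ from 2.414|: A 0.077; B 0.120; C 0.048.

C, A, B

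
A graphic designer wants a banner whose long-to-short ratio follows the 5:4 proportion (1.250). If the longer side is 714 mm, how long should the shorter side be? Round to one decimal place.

5:4 = 1.25000.
Shorter side = 714 ÷ 1.25000 ≈ 571.200 → 571.2 mm.

571.2 mm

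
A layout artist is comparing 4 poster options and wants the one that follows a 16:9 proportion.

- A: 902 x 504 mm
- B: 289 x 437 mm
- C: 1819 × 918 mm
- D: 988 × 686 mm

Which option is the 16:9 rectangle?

Target 16:9 ≈ 1.778.
A: 1.790 (Δ0.012)  B: 1.512 (Δ0.266)  C: 1.981 (Δ0.203)  D: 1.440 (Δ0.338)

A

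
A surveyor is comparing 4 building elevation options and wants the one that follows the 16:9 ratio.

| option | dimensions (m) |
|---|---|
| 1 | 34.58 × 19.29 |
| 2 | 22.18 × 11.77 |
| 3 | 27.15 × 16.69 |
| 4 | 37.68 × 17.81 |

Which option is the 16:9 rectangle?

Ratios (long/short): 1 ≈ 1.793; 2 ≈ 1.884; 3 ≈ 1.627; 4 ≈ 2.116.
16:9 ≈ 1.778; option 1 is nearest (Δ 0.015).

1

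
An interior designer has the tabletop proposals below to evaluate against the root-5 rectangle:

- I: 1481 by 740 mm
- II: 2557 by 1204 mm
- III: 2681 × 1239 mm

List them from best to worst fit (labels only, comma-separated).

I: 1481/740 ≈ 2.001 → |2.001 − 2.236| = 0.235
II: 2557/1204 ≈ 2.124 → |2.124 − 2.236| = 0.112
III: 2681/1239 ≈ 2.164 → |2.164 − 2.236| = 0.072

III, II, I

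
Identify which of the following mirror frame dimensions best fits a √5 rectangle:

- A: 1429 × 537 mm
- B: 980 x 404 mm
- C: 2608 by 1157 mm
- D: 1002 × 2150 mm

Target root-5 ≈ 2.236.
A: 2.661 (Δ0.425)  B: 2.426 (Δ0.190)  C: 2.254 (Δ0.018)  D: 2.146 (Δ0.090)

C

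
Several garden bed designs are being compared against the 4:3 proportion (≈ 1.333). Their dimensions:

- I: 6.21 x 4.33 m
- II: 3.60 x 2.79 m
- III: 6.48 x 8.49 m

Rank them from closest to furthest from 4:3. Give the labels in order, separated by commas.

III, II, I

I: 6.21/4.33 ≈ 1.434 → |1.434 − 1.333| = 0.101
II: 3.60/2.79 ≈ 1.290 → |1.290 − 1.333| = 0.043
III: 8.49/6.48 ≈ 1.310 → |1.310 − 1.333| = 0.023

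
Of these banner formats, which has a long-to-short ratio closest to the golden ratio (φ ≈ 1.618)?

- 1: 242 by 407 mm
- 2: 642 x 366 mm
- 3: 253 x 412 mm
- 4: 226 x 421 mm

Target golden ratio ≈ 1.618.
1: 1.682 (Δ0.064)  2: 1.754 (Δ0.136)  3: 1.628 (Δ0.010)  4: 1.863 (Δ0.245)

3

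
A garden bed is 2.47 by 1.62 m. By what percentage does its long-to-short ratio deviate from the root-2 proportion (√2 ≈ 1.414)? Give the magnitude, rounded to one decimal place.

Ratio = 2.47 / 1.62 ≈ 1.5247.
Ideal root-2 ≈ 1.4142. |1.5247 − 1.4142| / 1.4142 ≈ 7.81% → 7.8%.

7.8%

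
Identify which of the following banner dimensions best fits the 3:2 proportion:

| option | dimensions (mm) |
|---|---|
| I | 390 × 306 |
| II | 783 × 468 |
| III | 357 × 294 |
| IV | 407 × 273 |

IV

Target 3:2 ≈ 1.500.
I: 1.275 (Δ0.225)  II: 1.673 (Δ0.173)  III: 1.214 (Δ0.286)  IV: 1.491 (Δ0.009)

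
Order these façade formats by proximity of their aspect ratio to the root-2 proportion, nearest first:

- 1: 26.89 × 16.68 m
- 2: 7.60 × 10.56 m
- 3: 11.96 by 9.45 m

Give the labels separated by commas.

2, 3, 1

1: 26.89/16.68 ≈ 1.612 → |1.612 − 1.414| = 0.198
2: 10.56/7.60 ≈ 1.389 → |1.389 − 1.414| = 0.025
3: 11.96/9.45 ≈ 1.266 → |1.266 − 1.414| = 0.148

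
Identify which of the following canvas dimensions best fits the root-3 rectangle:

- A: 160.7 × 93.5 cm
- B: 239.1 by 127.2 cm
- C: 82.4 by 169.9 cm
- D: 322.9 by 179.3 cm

A

Ratios (long/short): A ≈ 1.719; B ≈ 1.880; C ≈ 2.062; D ≈ 1.801.
root-3 ≈ 1.732; option A is nearest (Δ 0.013).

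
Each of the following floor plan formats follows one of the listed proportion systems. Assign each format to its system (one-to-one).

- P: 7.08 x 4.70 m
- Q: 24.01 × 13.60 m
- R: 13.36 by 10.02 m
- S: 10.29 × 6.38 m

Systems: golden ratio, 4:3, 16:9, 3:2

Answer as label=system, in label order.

P=3:2, Q=16:9, R=4:3, S=golden ratio

Ratios: P ≈ 1.506; Q ≈ 1.765; R ≈ 1.333; S ≈ 1.613.
Targets: golden ratio ≈ 1.618; 4:3 ≈ 1.333; 16:9 ≈ 1.778; 3:2 ≈ 1.500.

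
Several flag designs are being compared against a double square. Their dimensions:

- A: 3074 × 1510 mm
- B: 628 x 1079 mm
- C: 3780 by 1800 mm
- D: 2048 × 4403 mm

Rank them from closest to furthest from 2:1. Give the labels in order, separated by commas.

A, C, D, B

Ratios: A = 3074 / 1510 ≈ 2.036; B = 1079 / 628 ≈ 1.718; C = 3780 / 1800 ≈ 2.100; D = 4403 / 2048 ≈ 2.150.
|Δ from 2.000|: A 0.036; B 0.282; C 0.100; D 0.150.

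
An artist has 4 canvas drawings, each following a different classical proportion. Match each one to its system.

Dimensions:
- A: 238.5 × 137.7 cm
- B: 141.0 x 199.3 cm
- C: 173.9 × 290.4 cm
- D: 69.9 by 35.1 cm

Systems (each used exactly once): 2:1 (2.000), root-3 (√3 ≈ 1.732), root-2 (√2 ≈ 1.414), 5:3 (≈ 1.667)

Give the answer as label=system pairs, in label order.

Ratios: A ≈ 1.732; B ≈ 1.413; C ≈ 1.670; D ≈ 1.991.
Targets: 2:1 ≈ 2.000; root-3 ≈ 1.732; root-2 ≈ 1.414; 5:3 ≈ 1.667.

A=root-3, B=root-2, C=5:3, D=2:1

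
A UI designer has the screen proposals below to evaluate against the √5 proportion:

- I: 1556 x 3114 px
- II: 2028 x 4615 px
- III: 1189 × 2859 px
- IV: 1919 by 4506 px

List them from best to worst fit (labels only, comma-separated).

I: 3114/1556 ≈ 2.001 → |2.001 − 2.236| = 0.235
II: 4615/2028 ≈ 2.276 → |2.276 − 2.236| = 0.040
III: 2859/1189 ≈ 2.405 → |2.405 − 2.236| = 0.169
IV: 4506/1919 ≈ 2.348 → |2.348 − 2.236| = 0.112

II, IV, III, I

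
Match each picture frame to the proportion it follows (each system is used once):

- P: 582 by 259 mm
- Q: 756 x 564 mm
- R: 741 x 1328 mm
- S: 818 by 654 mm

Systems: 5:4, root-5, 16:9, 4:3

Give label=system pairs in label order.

Ratios: P ≈ 2.247; Q ≈ 1.340; R ≈ 1.792; S ≈ 1.251.
Targets: 5:4 ≈ 1.250; root-5 ≈ 2.236; 16:9 ≈ 1.778; 4:3 ≈ 1.333.

P=root-5, Q=4:3, R=16:9, S=5:4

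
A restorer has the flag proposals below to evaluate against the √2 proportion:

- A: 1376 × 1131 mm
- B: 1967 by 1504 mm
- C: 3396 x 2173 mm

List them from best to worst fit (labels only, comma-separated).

B, C, A

Ratios: A = 1376 / 1131 ≈ 1.217; B = 1967 / 1504 ≈ 1.308; C = 3396 / 2173 ≈ 1.563.
|Δ from 1.414|: A 0.197; B 0.106; C 0.149.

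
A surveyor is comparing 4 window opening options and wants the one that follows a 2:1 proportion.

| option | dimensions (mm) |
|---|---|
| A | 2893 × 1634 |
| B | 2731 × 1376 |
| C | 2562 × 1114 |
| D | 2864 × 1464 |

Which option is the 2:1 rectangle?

Target 2:1 ≈ 2.000.
A: 1.771 (Δ0.229)  B: 1.985 (Δ0.015)  C: 2.300 (Δ0.300)  D: 1.956 (Δ0.044)

B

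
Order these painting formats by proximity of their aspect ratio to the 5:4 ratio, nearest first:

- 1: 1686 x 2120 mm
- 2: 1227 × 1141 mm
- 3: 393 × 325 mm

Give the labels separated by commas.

1: 2120/1686 ≈ 1.257 → |1.257 − 1.250| = 0.007
2: 1227/1141 ≈ 1.075 → |1.075 − 1.250| = 0.175
3: 393/325 ≈ 1.209 → |1.209 − 1.250| = 0.041

1, 3, 2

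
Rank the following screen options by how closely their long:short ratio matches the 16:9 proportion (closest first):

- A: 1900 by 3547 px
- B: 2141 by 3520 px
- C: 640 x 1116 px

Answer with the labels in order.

A: 3547/1900 ≈ 1.867 → |1.867 − 1.778| = 0.089
B: 3520/2141 ≈ 1.644 → |1.644 − 1.778| = 0.134
C: 1116/640 ≈ 1.744 → |1.744 − 1.778| = 0.034

C, A, B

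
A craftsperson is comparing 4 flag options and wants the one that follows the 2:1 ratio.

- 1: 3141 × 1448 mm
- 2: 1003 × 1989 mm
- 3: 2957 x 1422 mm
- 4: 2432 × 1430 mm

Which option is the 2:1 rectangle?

2

Target 2:1 ≈ 2.000.
1: 2.169 (Δ0.169)  2: 1.983 (Δ0.017)  3: 2.079 (Δ0.079)  4: 1.701 (Δ0.299)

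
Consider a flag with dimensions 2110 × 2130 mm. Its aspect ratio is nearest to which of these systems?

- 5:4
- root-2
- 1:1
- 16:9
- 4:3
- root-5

1:1

Ratio = 2130 / 2110 ≈ 1.009.
Distances: 5:4 1.250 (Δ 0.241); root-2 1.414 (Δ 0.405); 1:1 1.000 (Δ 0.009); 16:9 1.778 (Δ 0.769); 4:3 1.333 (Δ 0.324); root-5 2.236 (Δ 1.227).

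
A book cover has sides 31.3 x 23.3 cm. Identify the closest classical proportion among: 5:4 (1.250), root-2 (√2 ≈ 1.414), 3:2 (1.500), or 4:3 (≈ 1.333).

Ratio = 31.3 / 23.3 ≈ 1.343.
Distances: 5:4 1.250 (Δ 0.093); root-2 1.414 (Δ 0.071); 3:2 1.500 (Δ 0.157); 4:3 1.333 (Δ 0.010).

4:3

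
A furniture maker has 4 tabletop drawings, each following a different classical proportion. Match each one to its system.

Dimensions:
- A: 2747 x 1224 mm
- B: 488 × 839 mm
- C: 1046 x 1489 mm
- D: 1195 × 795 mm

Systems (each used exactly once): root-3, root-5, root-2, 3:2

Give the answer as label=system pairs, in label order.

A=root-5, B=root-3, C=root-2, D=3:2

A = 2747/1224 ≈ 2.244 → root-5 (2.236)
B = 839/488 ≈ 1.719 → root-3 (1.732)
C = 1489/1046 ≈ 1.424 → root-2 (1.414)
D = 1195/795 ≈ 1.503 → 3:2 (1.500)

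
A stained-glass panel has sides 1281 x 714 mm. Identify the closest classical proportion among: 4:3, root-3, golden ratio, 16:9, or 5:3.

1281/714 ≈ 1.794. Nearest candidates are 16:9 (1.778, off by 0.016) and root-3 (1.732, off by 0.062).

16:9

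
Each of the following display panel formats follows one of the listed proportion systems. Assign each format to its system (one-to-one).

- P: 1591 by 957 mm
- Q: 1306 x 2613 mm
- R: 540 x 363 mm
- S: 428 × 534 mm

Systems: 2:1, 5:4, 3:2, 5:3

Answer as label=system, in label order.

P=5:3, Q=2:1, R=3:2, S=5:4

P = 1591/957 ≈ 1.662 → 5:3 (1.667)
Q = 2613/1306 ≈ 2.001 → 2:1 (2.000)
R = 540/363 ≈ 1.488 → 3:2 (1.500)
S = 534/428 ≈ 1.248 → 5:4 (1.250)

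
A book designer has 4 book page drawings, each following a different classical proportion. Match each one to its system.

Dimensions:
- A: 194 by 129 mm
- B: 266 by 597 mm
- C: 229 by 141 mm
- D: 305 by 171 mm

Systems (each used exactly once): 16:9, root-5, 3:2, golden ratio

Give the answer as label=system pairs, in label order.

A = 194/129 ≈ 1.504 → 3:2 (1.500)
B = 597/266 ≈ 2.244 → root-5 (2.236)
C = 229/141 ≈ 1.624 → golden ratio (1.618)
D = 305/171 ≈ 1.784 → 16:9 (1.778)

A=3:2, B=root-5, C=golden ratio, D=16:9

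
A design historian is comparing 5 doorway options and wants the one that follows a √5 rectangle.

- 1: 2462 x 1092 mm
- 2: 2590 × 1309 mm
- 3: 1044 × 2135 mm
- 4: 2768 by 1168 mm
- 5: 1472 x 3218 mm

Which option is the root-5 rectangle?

Ratios (long/short): 1 ≈ 2.255; 2 ≈ 1.979; 3 ≈ 2.045; 4 ≈ 2.370; 5 ≈ 2.186.
root-5 ≈ 2.236; option 1 is nearest (Δ 0.019).

1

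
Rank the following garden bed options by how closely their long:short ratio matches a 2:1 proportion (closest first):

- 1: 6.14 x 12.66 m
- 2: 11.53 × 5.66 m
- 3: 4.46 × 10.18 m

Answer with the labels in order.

2, 1, 3

1: 12.66/6.14 ≈ 2.062 → |2.062 − 2.000| = 0.062
2: 11.53/5.66 ≈ 2.037 → |2.037 − 2.000| = 0.037
3: 10.18/4.46 ≈ 2.283 → |2.283 − 2.000| = 0.283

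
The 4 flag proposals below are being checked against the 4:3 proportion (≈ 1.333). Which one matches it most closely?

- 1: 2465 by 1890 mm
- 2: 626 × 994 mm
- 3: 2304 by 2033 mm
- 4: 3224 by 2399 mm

4

Ratios (long/short): 1 ≈ 1.304; 2 ≈ 1.588; 3 ≈ 1.133; 4 ≈ 1.344.
4:3 ≈ 1.333; option 4 is nearest (Δ 0.011).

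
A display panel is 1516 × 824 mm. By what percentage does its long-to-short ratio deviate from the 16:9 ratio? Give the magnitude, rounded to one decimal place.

Ratio = 1516 / 824 ≈ 1.8398.
Ideal 16:9 ≈ 1.7778. |1.8398 − 1.7778| / 1.7778 ≈ 3.49% → 3.5%.

3.5%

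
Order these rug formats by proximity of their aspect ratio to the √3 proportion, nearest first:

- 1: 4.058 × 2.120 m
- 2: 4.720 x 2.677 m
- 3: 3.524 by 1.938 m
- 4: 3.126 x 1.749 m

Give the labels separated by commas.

1: 4.058/2.120 ≈ 1.914 → |1.914 − 1.732| = 0.182
2: 4.720/2.677 ≈ 1.763 → |1.763 − 1.732| = 0.031
3: 3.524/1.938 ≈ 1.818 → |1.818 − 1.732| = 0.086
4: 3.126/1.749 ≈ 1.787 → |1.787 − 1.732| = 0.055

2, 4, 3, 1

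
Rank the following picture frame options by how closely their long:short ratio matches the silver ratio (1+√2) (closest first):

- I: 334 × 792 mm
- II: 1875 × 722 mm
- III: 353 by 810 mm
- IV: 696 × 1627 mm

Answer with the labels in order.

I, IV, III, II

I: 792/334 ≈ 2.371 → |2.371 − 2.414| = 0.043
II: 1875/722 ≈ 2.597 → |2.597 − 2.414| = 0.183
III: 810/353 ≈ 2.295 → |2.295 − 2.414| = 0.119
IV: 1627/696 ≈ 2.338 → |2.338 − 2.414| = 0.076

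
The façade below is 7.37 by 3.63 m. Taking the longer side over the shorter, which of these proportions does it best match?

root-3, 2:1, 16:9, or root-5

2:1

Ratio = 7.37 / 3.63 ≈ 2.030.
Distances: root-3 1.732 (Δ 0.298); 2:1 2.000 (Δ 0.030); 16:9 1.778 (Δ 0.252); root-5 2.236 (Δ 0.206).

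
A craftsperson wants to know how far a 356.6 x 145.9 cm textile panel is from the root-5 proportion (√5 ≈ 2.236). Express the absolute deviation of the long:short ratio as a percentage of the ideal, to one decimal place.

9.3%

Ratio = 356.6 / 145.9 ≈ 2.4441.
Ideal root-5 ≈ 2.2361. |2.4441 − 2.2361| / 2.2361 ≈ 9.30% → 9.3%.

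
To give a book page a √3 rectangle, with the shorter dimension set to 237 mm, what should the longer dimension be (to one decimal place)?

410.5 mm

root-3 ≈ 1.73205.
Longer side = 237 × 1.73205 ≈ 410.496 → 410.5 mm.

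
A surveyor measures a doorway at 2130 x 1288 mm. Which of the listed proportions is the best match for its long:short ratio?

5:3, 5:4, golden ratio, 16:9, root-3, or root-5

Ratio = 2130 / 1288 ≈ 1.654.
Distances: 5:3 1.667 (Δ 0.013); 5:4 1.250 (Δ 0.404); golden ratio 1.618 (Δ 0.036); 16:9 1.778 (Δ 0.124); root-3 1.732 (Δ 0.078); root-5 2.236 (Δ 0.582).

5:3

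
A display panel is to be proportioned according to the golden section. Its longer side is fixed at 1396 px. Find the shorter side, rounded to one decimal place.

862.8 px

golden ratio ≈ 1.61803.
Shorter side = 1396 ÷ 1.61803 ≈ 862.778 → 862.8 px.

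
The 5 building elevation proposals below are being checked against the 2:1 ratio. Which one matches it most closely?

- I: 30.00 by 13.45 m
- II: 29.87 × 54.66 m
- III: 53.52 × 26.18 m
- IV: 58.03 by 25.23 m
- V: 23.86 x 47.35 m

V

Ratios (long/short): I ≈ 2.230; II ≈ 1.830; III ≈ 2.044; IV ≈ 2.300; V ≈ 1.984.
2:1 ≈ 2.000; option V is nearest (Δ 0.016).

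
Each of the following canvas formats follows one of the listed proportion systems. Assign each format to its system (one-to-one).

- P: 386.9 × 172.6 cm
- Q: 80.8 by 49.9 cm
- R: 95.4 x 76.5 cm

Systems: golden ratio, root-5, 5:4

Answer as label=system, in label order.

P = 386.9/172.6 ≈ 2.242 → root-5 (2.236)
Q = 80.8/49.9 ≈ 1.619 → golden ratio (1.618)
R = 95.4/76.5 ≈ 1.247 → 5:4 (1.250)

P=root-5, Q=golden ratio, R=5:4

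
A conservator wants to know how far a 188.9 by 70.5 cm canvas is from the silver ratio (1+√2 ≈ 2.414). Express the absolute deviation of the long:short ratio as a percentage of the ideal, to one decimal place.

Ratio = 188.9 / 70.5 ≈ 2.6794.
Ideal silver ratio ≈ 2.4142. |2.6794 − 2.4142| / 2.4142 ≈ 10.99% → 11.0%.

11.0%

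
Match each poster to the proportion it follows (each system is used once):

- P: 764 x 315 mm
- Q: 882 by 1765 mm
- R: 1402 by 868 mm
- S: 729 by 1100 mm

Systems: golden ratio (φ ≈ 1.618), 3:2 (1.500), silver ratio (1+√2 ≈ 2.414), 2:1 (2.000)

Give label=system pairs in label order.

Ratios: P ≈ 2.425; Q ≈ 2.001; R ≈ 1.615; S ≈ 1.509.
Targets: golden ratio ≈ 1.618; 3:2 ≈ 1.500; silver ratio ≈ 2.414; 2:1 ≈ 2.000.

P=silver ratio, Q=2:1, R=golden ratio, S=3:2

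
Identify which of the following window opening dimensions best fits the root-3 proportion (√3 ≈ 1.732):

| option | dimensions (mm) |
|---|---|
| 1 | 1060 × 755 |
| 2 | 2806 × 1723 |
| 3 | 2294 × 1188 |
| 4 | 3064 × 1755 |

Target root-3 ≈ 1.732.
1: 1.404 (Δ0.328)  2: 1.629 (Δ0.103)  3: 1.931 (Δ0.199)  4: 1.746 (Δ0.014)

4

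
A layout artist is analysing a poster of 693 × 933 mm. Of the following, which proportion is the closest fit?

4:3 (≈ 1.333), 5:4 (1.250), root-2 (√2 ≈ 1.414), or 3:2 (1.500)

4:3

Ratio = 933 / 693 ≈ 1.346.
Distances: 4:3 1.333 (Δ 0.013); 5:4 1.250 (Δ 0.096); root-2 1.414 (Δ 0.068); 3:2 1.500 (Δ 0.154).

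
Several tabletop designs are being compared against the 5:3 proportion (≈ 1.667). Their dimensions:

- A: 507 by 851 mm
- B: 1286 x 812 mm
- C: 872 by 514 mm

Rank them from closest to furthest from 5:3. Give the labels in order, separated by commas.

A, C, B

A: 851/507 ≈ 1.679 → |1.679 − 1.667| = 0.012
B: 1286/812 ≈ 1.584 → |1.584 − 1.667| = 0.083
C: 872/514 ≈ 1.696 → |1.696 − 1.667| = 0.029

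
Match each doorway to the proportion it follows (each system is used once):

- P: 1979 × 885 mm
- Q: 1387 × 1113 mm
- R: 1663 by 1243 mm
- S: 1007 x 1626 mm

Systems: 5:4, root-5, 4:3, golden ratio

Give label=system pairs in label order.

P=root-5, Q=5:4, R=4:3, S=golden ratio

P = 1979/885 ≈ 2.236 → root-5 (2.236)
Q = 1387/1113 ≈ 1.246 → 5:4 (1.250)
R = 1663/1243 ≈ 1.338 → 4:3 (1.333)
S = 1626/1007 ≈ 1.615 → golden ratio (1.618)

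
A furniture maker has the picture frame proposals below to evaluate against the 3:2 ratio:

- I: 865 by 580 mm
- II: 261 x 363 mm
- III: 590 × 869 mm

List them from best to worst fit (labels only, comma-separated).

I: 865/580 ≈ 1.491 → |1.491 − 1.500| = 0.009
II: 363/261 ≈ 1.391 → |1.391 − 1.500| = 0.109
III: 869/590 ≈ 1.473 → |1.473 − 1.500| = 0.027

I, III, II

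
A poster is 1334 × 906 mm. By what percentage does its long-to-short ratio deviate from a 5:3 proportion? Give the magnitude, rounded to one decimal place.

Ratio = 1334 / 906 ≈ 1.4724.
Ideal 5:3 ≈ 1.6667. |1.4724 − 1.6667| / 1.6667 ≈ 11.66% → 11.7%.

11.7%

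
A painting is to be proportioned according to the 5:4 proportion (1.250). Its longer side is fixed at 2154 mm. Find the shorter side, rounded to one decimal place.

5:4 = 1.25000.
Shorter side = 2154 ÷ 1.25000 ≈ 1723.200 → 1723.2 mm.

1723.2 mm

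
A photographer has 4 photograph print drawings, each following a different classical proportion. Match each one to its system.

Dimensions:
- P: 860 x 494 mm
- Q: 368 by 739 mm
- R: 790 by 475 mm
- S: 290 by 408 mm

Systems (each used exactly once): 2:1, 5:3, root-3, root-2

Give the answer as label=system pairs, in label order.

P=root-3, Q=2:1, R=5:3, S=root-2

P = 860/494 ≈ 1.741 → root-3 (1.732)
Q = 739/368 ≈ 2.008 → 2:1 (2.000)
R = 790/475 ≈ 1.663 → 5:3 (1.667)
S = 408/290 ≈ 1.407 → root-2 (1.414)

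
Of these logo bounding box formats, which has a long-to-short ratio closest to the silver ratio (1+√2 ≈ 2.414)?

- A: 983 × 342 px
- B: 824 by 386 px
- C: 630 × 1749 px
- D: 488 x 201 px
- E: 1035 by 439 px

Ratios (long/short): A ≈ 2.874; B ≈ 2.135; C ≈ 2.776; D ≈ 2.428; E ≈ 2.358.
silver ratio ≈ 2.414; option D is nearest (Δ 0.014).

D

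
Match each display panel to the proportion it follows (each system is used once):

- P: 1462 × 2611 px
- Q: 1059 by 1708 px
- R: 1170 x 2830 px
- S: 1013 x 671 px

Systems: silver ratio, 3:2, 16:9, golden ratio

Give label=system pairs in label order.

Ratios: P ≈ 1.786; Q ≈ 1.613; R ≈ 2.419; S ≈ 1.510.
Targets: silver ratio ≈ 2.414; 3:2 ≈ 1.500; 16:9 ≈ 1.778; golden ratio ≈ 1.618.

P=16:9, Q=golden ratio, R=silver ratio, S=3:2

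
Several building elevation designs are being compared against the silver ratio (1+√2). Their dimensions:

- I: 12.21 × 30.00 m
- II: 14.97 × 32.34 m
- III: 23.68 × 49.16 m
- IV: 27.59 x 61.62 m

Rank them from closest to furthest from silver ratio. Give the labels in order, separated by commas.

I, IV, II, III

I: 30.00/12.21 ≈ 2.457 → |2.457 − 2.414| = 0.043
II: 32.34/14.97 ≈ 2.160 → |2.160 − 2.414| = 0.254
III: 49.16/23.68 ≈ 2.076 → |2.076 − 2.414| = 0.338
IV: 61.62/27.59 ≈ 2.233 → |2.233 − 2.414| = 0.181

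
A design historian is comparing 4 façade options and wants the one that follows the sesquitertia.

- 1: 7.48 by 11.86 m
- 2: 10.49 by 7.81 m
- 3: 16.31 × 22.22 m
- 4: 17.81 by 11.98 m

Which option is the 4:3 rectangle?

2

Target 4:3 ≈ 1.333.
1: 1.586 (Δ0.253)  2: 1.343 (Δ0.010)  3: 1.362 (Δ0.029)  4: 1.487 (Δ0.154)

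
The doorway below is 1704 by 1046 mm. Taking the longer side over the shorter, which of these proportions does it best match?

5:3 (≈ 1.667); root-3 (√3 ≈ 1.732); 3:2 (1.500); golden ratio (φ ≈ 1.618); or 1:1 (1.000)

Ratio = 1704 / 1046 ≈ 1.629.
Distances: 5:3 1.667 (Δ 0.038); root-3 1.732 (Δ 0.103); 3:2 1.500 (Δ 0.129); golden ratio 1.618 (Δ 0.011); 1:1 1.000 (Δ 0.629).

golden ratio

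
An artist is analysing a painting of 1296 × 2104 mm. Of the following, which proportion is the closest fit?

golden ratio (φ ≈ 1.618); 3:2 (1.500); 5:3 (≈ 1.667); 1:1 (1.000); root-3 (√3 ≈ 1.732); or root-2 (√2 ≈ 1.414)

Ratio = 2104 / 1296 ≈ 1.623.
Distances: golden ratio 1.618 (Δ 0.005); 3:2 1.500 (Δ 0.123); 5:3 1.667 (Δ 0.044); 1:1 1.000 (Δ 0.623); root-3 1.732 (Δ 0.109); root-2 1.414 (Δ 0.209).

golden ratio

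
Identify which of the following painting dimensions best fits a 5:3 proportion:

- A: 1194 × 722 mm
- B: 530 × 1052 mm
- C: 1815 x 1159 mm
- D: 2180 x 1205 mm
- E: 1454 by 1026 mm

A

Ratios (long/short): A ≈ 1.654; B ≈ 1.985; C ≈ 1.566; D ≈ 1.809; E ≈ 1.417.
5:3 ≈ 1.667; option A is nearest (Δ 0.013).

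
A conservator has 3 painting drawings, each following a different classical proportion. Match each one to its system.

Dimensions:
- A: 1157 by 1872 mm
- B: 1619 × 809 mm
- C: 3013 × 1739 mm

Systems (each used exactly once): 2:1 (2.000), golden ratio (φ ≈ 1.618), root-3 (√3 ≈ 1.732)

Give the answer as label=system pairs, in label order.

A=golden ratio, B=2:1, C=root-3

A = 1872/1157 ≈ 1.618 → golden ratio (1.618)
B = 1619/809 ≈ 2.001 → 2:1 (2.000)
C = 3013/1739 ≈ 1.733 → root-3 (1.732)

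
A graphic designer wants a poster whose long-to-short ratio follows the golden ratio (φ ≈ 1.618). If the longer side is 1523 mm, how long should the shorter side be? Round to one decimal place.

941.3 mm

golden ratio ≈ 1.61803.
Shorter side = 1523 ÷ 1.61803 ≈ 941.268 → 941.3 mm.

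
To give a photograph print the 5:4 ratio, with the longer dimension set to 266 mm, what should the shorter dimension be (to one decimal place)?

5:4 = 1.25000.
Shorter side = 266 ÷ 1.25000 ≈ 212.800 → 212.8 mm.

212.8 mm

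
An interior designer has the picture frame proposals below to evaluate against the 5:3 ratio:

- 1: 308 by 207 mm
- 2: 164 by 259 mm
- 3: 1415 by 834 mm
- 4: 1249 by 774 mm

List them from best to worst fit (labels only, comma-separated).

1: 308/207 ≈ 1.488 → |1.488 − 1.667| = 0.179
2: 259/164 ≈ 1.579 → |1.579 − 1.667| = 0.088
3: 1415/834 ≈ 1.697 → |1.697 − 1.667| = 0.030
4: 1249/774 ≈ 1.614 → |1.614 − 1.667| = 0.053

3, 4, 2, 1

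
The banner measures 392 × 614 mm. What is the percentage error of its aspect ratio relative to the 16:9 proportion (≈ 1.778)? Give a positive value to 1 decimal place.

11.9%

Ratio = 614 / 392 ≈ 1.5663.
Ideal 16:9 ≈ 1.7778. |1.5663 − 1.7778| / 1.7778 ≈ 11.90% → 11.9%.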